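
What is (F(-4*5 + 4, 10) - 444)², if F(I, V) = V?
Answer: 188356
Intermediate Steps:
(F(-4*5 + 4, 10) - 444)² = (10 - 444)² = (-434)² = 188356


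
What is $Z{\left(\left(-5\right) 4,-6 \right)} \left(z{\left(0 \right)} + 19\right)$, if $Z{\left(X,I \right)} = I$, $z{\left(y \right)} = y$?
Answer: $-114$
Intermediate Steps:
$Z{\left(\left(-5\right) 4,-6 \right)} \left(z{\left(0 \right)} + 19\right) = - 6 \left(0 + 19\right) = \left(-6\right) 19 = -114$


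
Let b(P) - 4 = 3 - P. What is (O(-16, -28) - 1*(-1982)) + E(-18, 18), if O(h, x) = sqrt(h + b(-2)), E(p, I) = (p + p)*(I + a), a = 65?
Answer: -1006 + I*sqrt(7) ≈ -1006.0 + 2.6458*I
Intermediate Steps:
b(P) = 7 - P (b(P) = 4 + (3 - P) = 7 - P)
E(p, I) = 2*p*(65 + I) (E(p, I) = (p + p)*(I + 65) = (2*p)*(65 + I) = 2*p*(65 + I))
O(h, x) = sqrt(9 + h) (O(h, x) = sqrt(h + (7 - 1*(-2))) = sqrt(h + (7 + 2)) = sqrt(h + 9) = sqrt(9 + h))
(O(-16, -28) - 1*(-1982)) + E(-18, 18) = (sqrt(9 - 16) - 1*(-1982)) + 2*(-18)*(65 + 18) = (sqrt(-7) + 1982) + 2*(-18)*83 = (I*sqrt(7) + 1982) - 2988 = (1982 + I*sqrt(7)) - 2988 = -1006 + I*sqrt(7)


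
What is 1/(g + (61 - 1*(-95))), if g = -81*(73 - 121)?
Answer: 1/4044 ≈ 0.00024728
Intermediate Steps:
g = 3888 (g = -81*(-48) = 3888)
1/(g + (61 - 1*(-95))) = 1/(3888 + (61 - 1*(-95))) = 1/(3888 + (61 + 95)) = 1/(3888 + 156) = 1/4044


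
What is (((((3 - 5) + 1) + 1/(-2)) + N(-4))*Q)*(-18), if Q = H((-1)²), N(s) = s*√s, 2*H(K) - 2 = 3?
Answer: 135/2 + 360*I ≈ 67.5 + 360.0*I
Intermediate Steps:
H(K) = 5/2 (H(K) = 1 + (½)*3 = 1 + 3/2 = 5/2)
N(s) = s^(3/2)
Q = 5/2 ≈ 2.5000
(((((3 - 5) + 1) + 1/(-2)) + N(-4))*Q)*(-18) = (((((3 - 5) + 1) + 1/(-2)) + (-4)^(3/2))*(5/2))*(-18) = ((((-2 + 1) - ½) - 8*I)*(5/2))*(-18) = (((-1 - ½) - 8*I)*(5/2))*(-18) = ((-3/2 - 8*I)*(5/2))*(-18) = (-15/4 - 20*I)*(-18) = 135/2 + 360*I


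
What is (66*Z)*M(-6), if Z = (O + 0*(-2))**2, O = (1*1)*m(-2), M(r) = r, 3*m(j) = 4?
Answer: -704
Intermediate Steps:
m(j) = 4/3 (m(j) = (1/3)*4 = 4/3)
O = 4/3 (O = (1*1)*(4/3) = 1*(4/3) = 4/3 ≈ 1.3333)
Z = 16/9 (Z = (4/3 + 0*(-2))**2 = (4/3 + 0)**2 = (4/3)**2 = 16/9 ≈ 1.7778)
(66*Z)*M(-6) = (66*(16/9))*(-6) = (352/3)*(-6) = -704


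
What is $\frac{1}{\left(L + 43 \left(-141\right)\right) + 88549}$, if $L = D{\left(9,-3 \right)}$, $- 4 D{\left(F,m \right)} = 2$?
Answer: $\frac{2}{164971} \approx 1.2123 \cdot 10^{-5}$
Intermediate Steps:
$D{\left(F,m \right)} = - \frac{1}{2}$ ($D{\left(F,m \right)} = \left(- \frac{1}{4}\right) 2 = - \frac{1}{2}$)
$L = - \frac{1}{2} \approx -0.5$
$\frac{1}{\left(L + 43 \left(-141\right)\right) + 88549} = \frac{1}{\left(- \frac{1}{2} + 43 \left(-141\right)\right) + 88549} = \frac{1}{\left(- \frac{1}{2} - 6063\right) + 88549} = \frac{1}{- \frac{12127}{2} + 88549} = \frac{1}{\frac{164971}{2}} = \frac{2}{164971}$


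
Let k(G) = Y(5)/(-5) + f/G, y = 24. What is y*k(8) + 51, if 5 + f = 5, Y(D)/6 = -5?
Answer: 195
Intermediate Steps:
Y(D) = -30 (Y(D) = 6*(-5) = -30)
f = 0 (f = -5 + 5 = 0)
k(G) = 6 (k(G) = -30/(-5) + 0/G = -30*(-1/5) + 0 = 6 + 0 = 6)
y*k(8) + 51 = 24*6 + 51 = 144 + 51 = 195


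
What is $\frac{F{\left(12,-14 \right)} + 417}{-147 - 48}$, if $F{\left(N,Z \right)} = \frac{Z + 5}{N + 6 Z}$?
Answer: $- \frac{3337}{1560} \approx -2.1391$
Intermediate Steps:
$F{\left(N,Z \right)} = \frac{5 + Z}{N + 6 Z}$
$\frac{F{\left(12,-14 \right)} + 417}{-147 - 48} = \frac{\frac{5 - 14}{12 + 6 \left(-14\right)} + 417}{-147 - 48} = \frac{\frac{1}{12 - 84} \left(-9\right) + 417}{-195} = \left(\frac{1}{-72} \left(-9\right) + 417\right) \left(- \frac{1}{195}\right) = \left(\left(- \frac{1}{72}\right) \left(-9\right) + 417\right) \left(- \frac{1}{195}\right) = \left(\frac{1}{8} + 417\right) \left(- \frac{1}{195}\right) = \frac{3337}{8} \left(- \frac{1}{195}\right) = - \frac{3337}{1560}$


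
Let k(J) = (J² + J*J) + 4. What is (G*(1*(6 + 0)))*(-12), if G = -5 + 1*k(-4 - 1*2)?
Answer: -5112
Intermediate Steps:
k(J) = 4 + 2*J² (k(J) = (J² + J²) + 4 = 2*J² + 4 = 4 + 2*J²)
G = 71 (G = -5 + 1*(4 + 2*(-4 - 1*2)²) = -5 + 1*(4 + 2*(-4 - 2)²) = -5 + 1*(4 + 2*(-6)²) = -5 + 1*(4 + 2*36) = -5 + 1*(4 + 72) = -5 + 1*76 = -5 + 76 = 71)
(G*(1*(6 + 0)))*(-12) = (71*(1*(6 + 0)))*(-12) = (71*(1*6))*(-12) = (71*6)*(-12) = 426*(-12) = -5112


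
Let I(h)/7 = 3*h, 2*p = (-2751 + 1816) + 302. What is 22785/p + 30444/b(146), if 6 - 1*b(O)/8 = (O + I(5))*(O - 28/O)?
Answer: -27089490171/375749644 ≈ -72.094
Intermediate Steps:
p = -633/2 (p = ((-2751 + 1816) + 302)/2 = (-935 + 302)/2 = (½)*(-633) = -633/2 ≈ -316.50)
I(h) = 21*h (I(h) = 7*(3*h) = 21*h)
b(O) = 48 - 8*(105 + O)*(O - 28/O) (b(O) = 48 - 8*(O + 21*5)*(O - 28/O) = 48 - 8*(O + 105)*(O - 28/O) = 48 - 8*(105 + O)*(O - 28/O))
22785/p + 30444/b(146) = 22785/(-633/2) + 30444/(272 - 840*146 - 8*146² + 23520/146) = 22785*(-2/633) + 30444/(272 - 122640 - 8*21316 + 23520*(1/146)) = -15190/211 + 30444/(272 - 122640 - 170528 + 11760/73) = -15190/211 + 30444/(-21369648/73) = -15190/211 + 30444*(-73/21369648) = -15190/211 - 185201/1780804 = -27089490171/375749644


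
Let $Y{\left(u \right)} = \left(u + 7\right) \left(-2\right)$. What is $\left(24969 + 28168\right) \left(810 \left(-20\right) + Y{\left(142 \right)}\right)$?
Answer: $-876654226$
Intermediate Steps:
$Y{\left(u \right)} = -14 - 2 u$ ($Y{\left(u \right)} = \left(7 + u\right) \left(-2\right) = -14 - 2 u$)
$\left(24969 + 28168\right) \left(810 \left(-20\right) + Y{\left(142 \right)}\right) = \left(24969 + 28168\right) \left(810 \left(-20\right) - 298\right) = 53137 \left(-16200 - 298\right) = 53137 \left(-16498\right) = -876654226$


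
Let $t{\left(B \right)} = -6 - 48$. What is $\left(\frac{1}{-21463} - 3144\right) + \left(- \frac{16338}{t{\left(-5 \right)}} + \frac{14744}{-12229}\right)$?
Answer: $- \frac{6715019737780}{2362239243} \approx -2842.6$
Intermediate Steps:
$t{\left(B \right)} = -54$
$\left(\frac{1}{-21463} - 3144\right) + \left(- \frac{16338}{t{\left(-5 \right)}} + \frac{14744}{-12229}\right) = \left(\frac{1}{-21463} - 3144\right) + \left(- \frac{16338}{-54} + \frac{14744}{-12229}\right) = \left(- \frac{1}{21463} - 3144\right) + \left(\left(-16338\right) \left(- \frac{1}{54}\right) + 14744 \left(- \frac{1}{12229}\right)\right) = - \frac{67479673}{21463} + \left(\frac{2723}{9} - \frac{14744}{12229}\right) = - \frac{67479673}{21463} + \frac{33166871}{110061} = - \frac{6715019737780}{2362239243}$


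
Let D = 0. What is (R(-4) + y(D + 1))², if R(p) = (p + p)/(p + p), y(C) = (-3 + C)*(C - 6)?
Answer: 121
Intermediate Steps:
y(C) = (-6 + C)*(-3 + C) (y(C) = (-3 + C)*(-6 + C) = (-6 + C)*(-3 + C))
R(p) = 1 (R(p) = (2*p)/((2*p)) = (2*p)*(1/(2*p)) = 1)
(R(-4) + y(D + 1))² = (1 + (18 + (0 + 1)² - 9*(0 + 1)))² = (1 + (18 + 1² - 9*1))² = (1 + (18 + 1 - 9))² = (1 + 10)² = 11² = 121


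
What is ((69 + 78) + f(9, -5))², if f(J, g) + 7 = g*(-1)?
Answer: 21025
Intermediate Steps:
f(J, g) = -7 - g (f(J, g) = -7 + g*(-1) = -7 - g)
((69 + 78) + f(9, -5))² = ((69 + 78) + (-7 - 1*(-5)))² = (147 + (-7 + 5))² = (147 - 2)² = 145² = 21025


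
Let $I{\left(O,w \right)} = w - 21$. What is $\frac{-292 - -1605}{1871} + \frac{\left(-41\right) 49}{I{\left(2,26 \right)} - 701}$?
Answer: $\frac{4672687}{1302216} \approx 3.5883$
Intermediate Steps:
$I{\left(O,w \right)} = -21 + w$ ($I{\left(O,w \right)} = w - 21 = -21 + w$)
$\frac{-292 - -1605}{1871} + \frac{\left(-41\right) 49}{I{\left(2,26 \right)} - 701} = \frac{-292 - -1605}{1871} + \frac{\left(-41\right) 49}{\left(-21 + 26\right) - 701} = \left(-292 + 1605\right) \frac{1}{1871} - \frac{2009}{5 - 701} = 1313 \cdot \frac{1}{1871} - \frac{2009}{-696} = \frac{1313}{1871} - - \frac{2009}{696} = \frac{1313}{1871} + \frac{2009}{696} = \frac{4672687}{1302216}$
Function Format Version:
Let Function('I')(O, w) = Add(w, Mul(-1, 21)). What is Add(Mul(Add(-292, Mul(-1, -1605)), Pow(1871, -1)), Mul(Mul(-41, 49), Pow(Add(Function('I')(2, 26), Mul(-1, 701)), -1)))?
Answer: Rational(4672687, 1302216) ≈ 3.5883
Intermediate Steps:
Function('I')(O, w) = Add(-21, w) (Function('I')(O, w) = Add(w, -21) = Add(-21, w))
Add(Mul(Add(-292, Mul(-1, -1605)), Pow(1871, -1)), Mul(Mul(-41, 49), Pow(Add(Function('I')(2, 26), Mul(-1, 701)), -1))) = Add(Mul(Add(-292, Mul(-1, -1605)), Pow(1871, -1)), Mul(Mul(-41, 49), Pow(Add(Add(-21, 26), Mul(-1, 701)), -1))) = Add(Mul(Add(-292, 1605), Rational(1, 1871)), Mul(-2009, Pow(Add(5, -701), -1))) = Add(Mul(1313, Rational(1, 1871)), Mul(-2009, Pow(-696, -1))) = Add(Rational(1313, 1871), Mul(-2009, Rational(-1, 696))) = Add(Rational(1313, 1871), Rational(2009, 696)) = Rational(4672687, 1302216)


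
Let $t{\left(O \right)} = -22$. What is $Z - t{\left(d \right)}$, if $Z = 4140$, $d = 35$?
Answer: $4162$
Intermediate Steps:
$Z - t{\left(d \right)} = 4140 - -22 = 4140 + 22 = 4162$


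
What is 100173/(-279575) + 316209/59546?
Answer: 82439229717/16647572950 ≈ 4.9520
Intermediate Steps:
100173/(-279575) + 316209/59546 = 100173*(-1/279575) + 316209*(1/59546) = -100173/279575 + 316209/59546 = 82439229717/16647572950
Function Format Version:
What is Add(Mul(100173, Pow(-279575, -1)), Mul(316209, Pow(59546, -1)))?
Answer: Rational(82439229717, 16647572950) ≈ 4.9520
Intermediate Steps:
Add(Mul(100173, Pow(-279575, -1)), Mul(316209, Pow(59546, -1))) = Add(Mul(100173, Rational(-1, 279575)), Mul(316209, Rational(1, 59546))) = Add(Rational(-100173, 279575), Rational(316209, 59546)) = Rational(82439229717, 16647572950)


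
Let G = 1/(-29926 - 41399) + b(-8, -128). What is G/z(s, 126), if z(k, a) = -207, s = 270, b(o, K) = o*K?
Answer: -3175513/641925 ≈ -4.9469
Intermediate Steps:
b(o, K) = K*o
G = 73036799/71325 (G = 1/(-29926 - 41399) - 128*(-8) = 1/(-71325) + 1024 = -1/71325 + 1024 = 73036799/71325 ≈ 1024.0)
G/z(s, 126) = (73036799/71325)/(-207) = (73036799/71325)*(-1/207) = -3175513/641925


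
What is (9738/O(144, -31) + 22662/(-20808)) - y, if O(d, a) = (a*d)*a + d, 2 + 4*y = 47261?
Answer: -26279971291/2224144 ≈ -11816.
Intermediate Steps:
y = 47259/4 (y = -½ + (¼)*47261 = -½ + 47261/4 = 47259/4 ≈ 11815.)
O(d, a) = d + d*a² (O(d, a) = d*a² + d = d + d*a²)
(9738/O(144, -31) + 22662/(-20808)) - y = (9738/((144*(1 + (-31)²))) + 22662/(-20808)) - 1*47259/4 = (9738/((144*(1 + 961))) + 22662*(-1/20808)) - 47259/4 = (9738/((144*962)) - 1259/1156) - 47259/4 = (9738/138528 - 1259/1156) - 47259/4 = (9738*(1/138528) - 1259/1156) - 47259/4 = (541/7696 - 1259/1156) - 47259/4 = -2265967/2224144 - 47259/4 = -26279971291/2224144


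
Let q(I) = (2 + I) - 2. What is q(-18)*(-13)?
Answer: 234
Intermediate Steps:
q(I) = I
q(-18)*(-13) = -18*(-13) = 234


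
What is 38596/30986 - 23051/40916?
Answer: 432467825/633911588 ≈ 0.68222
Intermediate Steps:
38596/30986 - 23051/40916 = 38596*(1/30986) - 23051*1/40916 = 19298/15493 - 23051/40916 = 432467825/633911588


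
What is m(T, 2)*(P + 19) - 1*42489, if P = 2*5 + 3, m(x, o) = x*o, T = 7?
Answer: -42041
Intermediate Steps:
m(x, o) = o*x
P = 13 (P = 10 + 3 = 13)
m(T, 2)*(P + 19) - 1*42489 = (2*7)*(13 + 19) - 1*42489 = 14*32 - 42489 = 448 - 42489 = -42041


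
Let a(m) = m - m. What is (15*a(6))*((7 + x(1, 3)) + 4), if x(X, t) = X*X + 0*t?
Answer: 0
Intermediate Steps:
a(m) = 0
x(X, t) = X**2 (x(X, t) = X**2 + 0 = X**2)
(15*a(6))*((7 + x(1, 3)) + 4) = (15*0)*((7 + 1**2) + 4) = 0*((7 + 1) + 4) = 0*(8 + 4) = 0*12 = 0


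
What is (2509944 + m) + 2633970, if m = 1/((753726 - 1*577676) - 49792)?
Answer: 649460293813/126258 ≈ 5.1439e+6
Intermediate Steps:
m = 1/126258 (m = 1/((753726 - 577676) - 49792) = 1/(176050 - 49792) = 1/126258 ≈ 7.9203e-6)
(2509944 + m) + 2633970 = (2509944 + 1/126258) + 2633970 = 316900509553/126258 + 2633970 = 649460293813/126258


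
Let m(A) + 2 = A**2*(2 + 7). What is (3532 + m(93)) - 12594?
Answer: 68777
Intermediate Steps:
m(A) = -2 + 9*A**2 (m(A) = -2 + A**2*(2 + 7) = -2 + A**2*9 = -2 + 9*A**2)
(3532 + m(93)) - 12594 = (3532 + (-2 + 9*93**2)) - 12594 = (3532 + (-2 + 9*8649)) - 12594 = (3532 + (-2 + 77841)) - 12594 = (3532 + 77839) - 12594 = 81371 - 12594 = 68777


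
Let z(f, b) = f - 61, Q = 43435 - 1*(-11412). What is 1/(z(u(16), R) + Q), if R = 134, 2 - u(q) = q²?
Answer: 1/54532 ≈ 1.8338e-5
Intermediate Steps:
u(q) = 2 - q²
Q = 54847 (Q = 43435 + 11412 = 54847)
z(f, b) = -61 + f
1/(z(u(16), R) + Q) = 1/((-61 + (2 - 1*16²)) + 54847) = 1/((-61 + (2 - 1*256)) + 54847) = 1/((-61 + (2 - 256)) + 54847) = 1/((-61 - 254) + 54847) = 1/(-315 + 54847) = 1/54532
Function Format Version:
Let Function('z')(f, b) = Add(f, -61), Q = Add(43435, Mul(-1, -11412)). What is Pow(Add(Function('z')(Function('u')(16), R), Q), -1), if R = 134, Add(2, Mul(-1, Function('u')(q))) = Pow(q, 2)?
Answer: Rational(1, 54532) ≈ 1.8338e-5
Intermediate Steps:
Function('u')(q) = Add(2, Mul(-1, Pow(q, 2)))
Q = 54847 (Q = Add(43435, 11412) = 54847)
Function('z')(f, b) = Add(-61, f)
Pow(Add(Function('z')(Function('u')(16), R), Q), -1) = Pow(Add(Add(-61, Add(2, Mul(-1, Pow(16, 2)))), 54847), -1) = Pow(Add(Add(-61, Add(2, Mul(-1, 256))), 54847), -1) = Pow(Add(Add(-61, Add(2, -256)), 54847), -1) = Pow(Add(Add(-61, -254), 54847), -1) = Pow(Add(-315, 54847), -1) = Pow(54532, -1) = Rational(1, 54532)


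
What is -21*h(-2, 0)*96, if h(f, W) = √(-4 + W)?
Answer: -4032*I ≈ -4032.0*I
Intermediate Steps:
-21*h(-2, 0)*96 = -21*√(-4 + 0)*96 = -42*I*96 = -4032*I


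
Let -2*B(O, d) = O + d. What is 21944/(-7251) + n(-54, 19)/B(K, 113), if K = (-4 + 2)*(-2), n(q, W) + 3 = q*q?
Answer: -4979086/94263 ≈ -52.821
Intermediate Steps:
n(q, W) = -3 + q² (n(q, W) = -3 + q*q = -3 + q²)
K = 4 (K = -2*(-2) = 4)
B(O, d) = -O/2 - d/2 (B(O, d) = -(O + d)/2 = -O/2 - d/2)
21944/(-7251) + n(-54, 19)/B(K, 113) = 21944/(-7251) + (-3 + (-54)²)/(-½*4 - ½*113) = 21944*(-1/7251) + (-3 + 2916)/(-2 - 113/2) = -21944/7251 + 2913/(-117/2) = -21944/7251 + 2913*(-2/117) = -21944/7251 - 1942/39 = -4979086/94263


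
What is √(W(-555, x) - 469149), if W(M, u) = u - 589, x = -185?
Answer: I*√469923 ≈ 685.51*I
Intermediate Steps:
W(M, u) = -589 + u
√(W(-555, x) - 469149) = √((-589 - 185) - 469149) = √(-774 - 469149) = √(-469923) = I*√469923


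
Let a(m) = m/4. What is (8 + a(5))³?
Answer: 50653/64 ≈ 791.45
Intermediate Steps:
a(m) = m/4 (a(m) = m*(¼) = m/4)
(8 + a(5))³ = (8 + (¼)*5)³ = (8 + 5/4)³ = (37/4)³ = 50653/64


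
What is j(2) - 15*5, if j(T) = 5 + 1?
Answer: -69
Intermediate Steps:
j(T) = 6
j(2) - 15*5 = 6 - 15*5 = 6 - 75 = -69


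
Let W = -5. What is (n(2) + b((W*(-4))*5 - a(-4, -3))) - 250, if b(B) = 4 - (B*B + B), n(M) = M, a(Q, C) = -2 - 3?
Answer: -11374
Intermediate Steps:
a(Q, C) = -5
b(B) = 4 - B - B² (b(B) = 4 - (B² + B) = 4 - (B + B²) = 4 + (-B - B²) = 4 - B - B²)
(n(2) + b((W*(-4))*5 - a(-4, -3))) - 250 = (2 + (4 - (-5*(-4)*5 - 1*(-5)) - (-5*(-4)*5 - 1*(-5))²)) - 250 = (2 + (4 - (20*5 + 5) - (20*5 + 5)²)) - 250 = (2 + (4 - (100 + 5) - (100 + 5)²)) - 250 = (2 + (4 - 1*105 - 1*105²)) - 250 = (2 + (4 - 105 - 1*11025)) - 250 = (2 + (4 - 105 - 11025)) - 250 = (2 - 11126) - 250 = -11124 - 250 = -11374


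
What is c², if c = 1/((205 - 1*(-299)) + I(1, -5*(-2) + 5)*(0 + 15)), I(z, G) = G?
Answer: 1/531441 ≈ 1.8817e-6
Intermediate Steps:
c = 1/729 (c = 1/((205 - 1*(-299)) + (-5*(-2) + 5)*(0 + 15)) = 1/((205 + 299) + (10 + 5)*15) = 1/(504 + 15*15) = 1/(504 + 225) = 1/729 ≈ 0.0013717)
c² = (1/729)² = 1/531441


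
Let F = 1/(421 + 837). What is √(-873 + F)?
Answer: I*√1381577114/1258 ≈ 29.547*I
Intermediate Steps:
F = 1/1258 ≈ 0.00079491
√(-873 + F) = √(-873 + 1/1258) = √(-1098233/1258) = I*√1381577114/1258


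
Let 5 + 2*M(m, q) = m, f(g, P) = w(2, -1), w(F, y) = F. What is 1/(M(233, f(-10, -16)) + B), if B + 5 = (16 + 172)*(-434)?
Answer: -1/81483 ≈ -1.2273e-5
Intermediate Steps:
f(g, P) = 2
M(m, q) = -5/2 + m/2
B = -81597 (B = -5 + (16 + 172)*(-434) = -5 + 188*(-434) = -5 - 81592 = -81597)
1/(M(233, f(-10, -16)) + B) = 1/((-5/2 + (1/2)*233) - 81597) = 1/((-5/2 + 233/2) - 81597) = 1/(114 - 81597) = 1/(-81483) = -1/81483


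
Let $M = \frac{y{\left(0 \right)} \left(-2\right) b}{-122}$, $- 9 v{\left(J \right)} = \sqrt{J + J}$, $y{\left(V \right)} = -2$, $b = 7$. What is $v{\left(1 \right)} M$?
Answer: $\frac{14 \sqrt{2}}{549} \approx 0.036064$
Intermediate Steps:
$v{\left(J \right)} = - \frac{\sqrt{2} \sqrt{J}}{9}$ ($v{\left(J \right)} = - \frac{\sqrt{J + J}}{9} = - \frac{\sqrt{2 J}}{9} = - \frac{\sqrt{2} \sqrt{J}}{9}$)
$M = - \frac{14}{61}$ ($M = \frac{\left(-2\right) \left(-2\right) 7}{-122} = 4 \cdot 7 \left(- \frac{1}{122}\right) = 28 \left(- \frac{1}{122}\right) = - \frac{14}{61} \approx -0.22951$)
$v{\left(1 \right)} M = - \frac{\sqrt{2} \sqrt{1}}{9} \left(- \frac{14}{61}\right) = \left(- \frac{1}{9}\right) \sqrt{2} \cdot 1 \left(- \frac{14}{61}\right) = - \frac{\sqrt{2}}{9} \left(- \frac{14}{61}\right) = \frac{14 \sqrt{2}}{549}$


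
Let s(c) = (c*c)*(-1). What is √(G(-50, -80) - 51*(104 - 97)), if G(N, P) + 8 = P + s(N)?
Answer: I*√2945 ≈ 54.268*I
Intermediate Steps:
s(c) = -c² (s(c) = c²*(-1) = -c²)
G(N, P) = -8 + P - N² (G(N, P) = -8 + (P - N²) = -8 + P - N²)
√(G(-50, -80) - 51*(104 - 97)) = √((-8 - 80 - 1*(-50)²) - 51*(104 - 97)) = √((-8 - 80 - 1*2500) - 51*7) = √((-8 - 80 - 2500) - 357) = √(-2588 - 357) = √(-2945) = I*√2945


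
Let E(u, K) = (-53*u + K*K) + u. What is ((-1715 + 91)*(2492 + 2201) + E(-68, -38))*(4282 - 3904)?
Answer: -2879018856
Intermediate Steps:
E(u, K) = K² - 52*u (E(u, K) = (-53*u + K²) + u = (K² - 53*u) + u = K² - 52*u)
((-1715 + 91)*(2492 + 2201) + E(-68, -38))*(4282 - 3904) = ((-1715 + 91)*(2492 + 2201) + ((-38)² - 52*(-68)))*(4282 - 3904) = (-1624*4693 + (1444 + 3536))*378 = (-7621432 + 4980)*378 = -7616452*378 = -2879018856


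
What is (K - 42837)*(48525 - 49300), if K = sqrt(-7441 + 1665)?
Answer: 33198675 - 58900*I ≈ 3.3199e+7 - 58900.0*I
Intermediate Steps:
K = 76*I (K = sqrt(-5776) = 76*I ≈ 76.0*I)
(K - 42837)*(48525 - 49300) = (76*I - 42837)*(48525 - 49300) = (-42837 + 76*I)*(-775) = 33198675 - 58900*I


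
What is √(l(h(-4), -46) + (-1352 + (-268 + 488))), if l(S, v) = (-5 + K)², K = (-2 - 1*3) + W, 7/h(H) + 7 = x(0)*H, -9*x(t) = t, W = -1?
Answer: I*√1011 ≈ 31.796*I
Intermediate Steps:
x(t) = -t/9
h(H) = -1 (h(H) = 7/(-7 + (-⅑*0)*H) = 7/(-7 + 0*H) = 7/(-7 + 0) = 7/(-7) = 7*(-⅐) = -1)
K = -6 (K = (-2 - 1*3) - 1 = (-2 - 3) - 1 = -5 - 1 = -6)
l(S, v) = 121 (l(S, v) = (-5 - 6)² = (-11)² = 121)
√(l(h(-4), -46) + (-1352 + (-268 + 488))) = √(121 + (-1352 + (-268 + 488))) = √(121 + (-1352 + 220)) = √(121 - 1132) = √(-1011) = I*√1011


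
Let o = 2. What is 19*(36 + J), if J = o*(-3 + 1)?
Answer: 608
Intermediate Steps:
J = -4 (J = 2*(-3 + 1) = 2*(-2) = -4)
19*(36 + J) = 19*(36 - 4) = 19*32 = 608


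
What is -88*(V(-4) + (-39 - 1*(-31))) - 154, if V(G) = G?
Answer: 902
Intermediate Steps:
-88*(V(-4) + (-39 - 1*(-31))) - 154 = -88*(-4 + (-39 - 1*(-31))) - 154 = -88*(-4 + (-39 + 31)) - 154 = -88*(-4 - 8) - 154 = -88*(-12) - 154 = 1056 - 154 = 902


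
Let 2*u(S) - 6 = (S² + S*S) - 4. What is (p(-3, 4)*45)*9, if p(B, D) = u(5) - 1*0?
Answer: 10530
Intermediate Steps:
u(S) = 1 + S² (u(S) = 3 + ((S² + S*S) - 4)/2 = 3 + ((S² + S²) - 4)/2 = 3 + (2*S² - 4)/2 = 3 + (-4 + 2*S²)/2 = 3 + (-2 + S²) = 1 + S²)
p(B, D) = 26 (p(B, D) = (1 + 5²) - 1*0 = (1 + 25) + 0 = 26 + 0 = 26)
(p(-3, 4)*45)*9 = (26*45)*9 = 1170*9 = 10530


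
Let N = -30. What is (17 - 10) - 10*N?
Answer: 307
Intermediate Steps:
(17 - 10) - 10*N = (17 - 10) - 10*(-30) = 7 + 300 = 307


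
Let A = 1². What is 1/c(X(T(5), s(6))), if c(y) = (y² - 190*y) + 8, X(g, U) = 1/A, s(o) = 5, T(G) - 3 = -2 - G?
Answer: -1/181 ≈ -0.0055249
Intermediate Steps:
A = 1
T(G) = 1 - G (T(G) = 3 + (-2 - G) = 1 - G)
X(g, U) = 1 (X(g, U) = 1/1 = 1)
c(y) = 8 + y² - 190*y
1/c(X(T(5), s(6))) = 1/(8 + 1² - 190*1) = 1/(8 + 1 - 190) = 1/(-181) = -1/181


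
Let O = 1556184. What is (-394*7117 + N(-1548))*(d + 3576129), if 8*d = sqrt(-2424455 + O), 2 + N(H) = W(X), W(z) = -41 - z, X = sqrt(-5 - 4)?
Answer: -(2804141 + 3*I)*(28609032 + I*sqrt(868271))/8 ≈ -1.0028e+13 - 3.3734e+8*I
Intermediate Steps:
X = 3*I (X = sqrt(-9) = 3*I ≈ 3.0*I)
N(H) = -43 - 3*I (N(H) = -2 + (-41 - 3*I) = -43 - 3*I)
d = I*sqrt(868271)/8 (d = sqrt(-2424455 + 1556184)/8 = sqrt(-868271)/8 = (I*sqrt(868271))/8 = I*sqrt(868271)/8 ≈ 116.48*I)
(-394*7117 + N(-1548))*(d + 3576129) = (-394*7117 + (-43 - 3*I))*(I*sqrt(868271)/8 + 3576129) = (-2804098 + (-43 - 3*I))*(3576129 + I*sqrt(868271)/8) = (-2804141 - 3*I)*(3576129 + I*sqrt(868271)/8)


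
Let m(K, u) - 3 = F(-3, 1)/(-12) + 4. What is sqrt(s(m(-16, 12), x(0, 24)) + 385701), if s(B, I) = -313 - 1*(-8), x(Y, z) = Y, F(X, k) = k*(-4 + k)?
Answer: 2*sqrt(96349) ≈ 620.80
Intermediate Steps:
m(K, u) = 29/4 (m(K, u) = 3 + ((1*(-4 + 1))/(-12) + 4) = 3 + ((1*(-3))*(-1/12) + 4) = 3 + (-3*(-1/12) + 4) = 3 + (1/4 + 4) = 3 + 17/4 = 29/4)
s(B, I) = -305 (s(B, I) = -313 + 8 = -305)
sqrt(s(m(-16, 12), x(0, 24)) + 385701) = sqrt(-305 + 385701) = sqrt(385396) = 2*sqrt(96349)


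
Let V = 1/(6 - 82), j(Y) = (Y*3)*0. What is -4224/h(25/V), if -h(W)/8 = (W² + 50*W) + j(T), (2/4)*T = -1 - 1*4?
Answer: 66/439375 ≈ 0.00015021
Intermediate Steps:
T = -10 (T = 2*(-1 - 1*4) = 2*(-1 - 4) = 2*(-5) = -10)
j(Y) = 0 (j(Y) = (3*Y)*0 = 0)
V = -1/76 (V = 1/(-76) = -1/76 ≈ -0.013158)
h(W) = -400*W - 8*W² (h(W) = -8*((W² + 50*W) + 0) = -8*(W² + 50*W) = -400*W - 8*W²)
-4224/h(25/V) = -4224*(-1/(15200*(-50 - 25/(-1/76)))) = -4224*(-1/(15200*(-50 - 25*(-76)))) = -4224*(-1/(15200*(-50 - 1*(-1900)))) = -4224*(-1/(15200*(-50 + 1900))) = -4224/(8*(-1900)*1850) = -4224/(-28120000) = -4224*(-1/28120000) = 66/439375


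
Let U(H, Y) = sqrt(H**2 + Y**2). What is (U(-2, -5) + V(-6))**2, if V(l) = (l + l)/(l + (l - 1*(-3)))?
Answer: 277/9 + 8*sqrt(29)/3 ≈ 45.138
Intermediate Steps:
V(l) = 2*l/(3 + 2*l) (V(l) = (2*l)/(l + (l + 3)) = (2*l)/(l + (3 + l)) = (2*l)/(3 + 2*l) = 2*l/(3 + 2*l))
(U(-2, -5) + V(-6))**2 = (sqrt((-2)**2 + (-5)**2) + 2*(-6)/(3 + 2*(-6)))**2 = (sqrt(4 + 25) + 2*(-6)/(3 - 12))**2 = (sqrt(29) + 2*(-6)/(-9))**2 = (sqrt(29) + 2*(-6)*(-1/9))**2 = (sqrt(29) + 4/3)**2 = (4/3 + sqrt(29))**2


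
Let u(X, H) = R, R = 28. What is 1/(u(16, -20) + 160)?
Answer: 1/188 ≈ 0.0053191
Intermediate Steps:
u(X, H) = 28
1/(u(16, -20) + 160) = 1/(28 + 160) = 1/188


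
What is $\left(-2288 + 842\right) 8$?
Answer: $-11568$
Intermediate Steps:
$\left(-2288 + 842\right) 8 = \left(-1446\right) 8 = -11568$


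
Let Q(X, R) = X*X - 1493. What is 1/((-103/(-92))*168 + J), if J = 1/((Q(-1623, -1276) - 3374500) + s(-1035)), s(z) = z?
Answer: 17086677/3213781051 ≈ 0.0053167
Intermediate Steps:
Q(X, R) = -1493 + X**2 (Q(X, R) = X**2 - 1493 = -1493 + X**2)
J = -1/742899 (J = 1/(((-1493 + (-1623)**2) - 3374500) - 1035) = 1/(((-1493 + 2634129) - 3374500) - 1035) = 1/((2632636 - 3374500) - 1035) = 1/(-741864 - 1035) = 1/(-742899) = -1/742899 ≈ -1.3461e-6)
1/((-103/(-92))*168 + J) = 1/((-103/(-92))*168 - 1/742899) = 1/(-1/92*(-103)*168 - 1/742899) = 1/((103/92)*168 - 1/742899) = 1/(4326/23 - 1/742899) = 1/(3213781051/17086677) = 17086677/3213781051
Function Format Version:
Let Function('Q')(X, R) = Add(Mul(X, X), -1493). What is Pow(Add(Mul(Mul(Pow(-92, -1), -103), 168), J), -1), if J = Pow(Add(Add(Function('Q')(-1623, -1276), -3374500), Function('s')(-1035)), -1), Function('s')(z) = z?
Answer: Rational(17086677, 3213781051) ≈ 0.0053167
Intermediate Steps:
Function('Q')(X, R) = Add(-1493, Pow(X, 2)) (Function('Q')(X, R) = Add(Pow(X, 2), -1493) = Add(-1493, Pow(X, 2)))
J = Rational(-1, 742899) (J = Pow(Add(Add(Add(-1493, Pow(-1623, 2)), -3374500), -1035), -1) = Pow(Add(Add(Add(-1493, 2634129), -3374500), -1035), -1) = Pow(Add(Add(2632636, -3374500), -1035), -1) = Pow(Add(-741864, -1035), -1) = Pow(-742899, -1) = Rational(-1, 742899) ≈ -1.3461e-6)
Pow(Add(Mul(Mul(Pow(-92, -1), -103), 168), J), -1) = Pow(Add(Mul(Mul(Pow(-92, -1), -103), 168), Rational(-1, 742899)), -1) = Pow(Add(Mul(Mul(Rational(-1, 92), -103), 168), Rational(-1, 742899)), -1) = Pow(Add(Mul(Rational(103, 92), 168), Rational(-1, 742899)), -1) = Pow(Add(Rational(4326, 23), Rational(-1, 742899)), -1) = Pow(Rational(3213781051, 17086677), -1) = Rational(17086677, 3213781051)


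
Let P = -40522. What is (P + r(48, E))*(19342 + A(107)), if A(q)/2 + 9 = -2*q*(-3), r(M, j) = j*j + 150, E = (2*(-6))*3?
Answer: -805278208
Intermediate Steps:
E = -36 (E = -12*3 = -36)
r(M, j) = 150 + j**2 (r(M, j) = j**2 + 150 = 150 + j**2)
A(q) = -18 + 12*q (A(q) = -18 + 2*(-2*q*(-3)) = -18 + 2*(6*q) = -18 + 12*q)
(P + r(48, E))*(19342 + A(107)) = (-40522 + (150 + (-36)**2))*(19342 + (-18 + 12*107)) = (-40522 + (150 + 1296))*(19342 + (-18 + 1284)) = (-40522 + 1446)*(19342 + 1266) = -39076*20608 = -805278208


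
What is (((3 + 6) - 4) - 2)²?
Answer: 9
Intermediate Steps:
(((3 + 6) - 4) - 2)² = ((9 - 4) - 2)² = (5 - 2)² = 3² = 9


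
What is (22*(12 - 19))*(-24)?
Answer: 3696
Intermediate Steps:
(22*(12 - 19))*(-24) = (22*(-7))*(-24) = -154*(-24) = 3696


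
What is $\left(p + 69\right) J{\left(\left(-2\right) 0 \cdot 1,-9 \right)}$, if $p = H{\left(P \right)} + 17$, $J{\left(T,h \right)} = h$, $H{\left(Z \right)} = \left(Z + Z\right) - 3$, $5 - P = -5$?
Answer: $-927$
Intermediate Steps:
$P = 10$ ($P = 5 - -5 = 5 + 5 = 10$)
$H{\left(Z \right)} = -3 + 2 Z$ ($H{\left(Z \right)} = 2 Z - 3 = -3 + 2 Z$)
$p = 34$ ($p = \left(-3 + 2 \cdot 10\right) + 17 = \left(-3 + 20\right) + 17 = 17 + 17 = 34$)
$\left(p + 69\right) J{\left(\left(-2\right) 0 \cdot 1,-9 \right)} = \left(34 + 69\right) \left(-9\right) = 103 \left(-9\right) = -927$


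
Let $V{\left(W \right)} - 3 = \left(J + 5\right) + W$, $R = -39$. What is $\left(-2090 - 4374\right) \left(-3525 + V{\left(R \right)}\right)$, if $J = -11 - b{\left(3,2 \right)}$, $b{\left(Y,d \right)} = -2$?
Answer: $23044160$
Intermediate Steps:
$J = -9$ ($J = -11 - -2 = -11 + 2 = -9$)
$V{\left(W \right)} = -1 + W$ ($V{\left(W \right)} = 3 + \left(\left(-9 + 5\right) + W\right) = 3 + \left(-4 + W\right) = -1 + W$)
$\left(-2090 - 4374\right) \left(-3525 + V{\left(R \right)}\right) = \left(-2090 - 4374\right) \left(-3525 - 40\right) = - 6464 \left(-3525 - 40\right) = \left(-6464\right) \left(-3565\right) = 23044160$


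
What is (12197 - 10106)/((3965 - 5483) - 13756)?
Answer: -2091/15274 ≈ -0.13690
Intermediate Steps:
(12197 - 10106)/((3965 - 5483) - 13756) = 2091/(-1518 - 13756) = 2091/(-15274) = 2091*(-1/15274) = -2091/15274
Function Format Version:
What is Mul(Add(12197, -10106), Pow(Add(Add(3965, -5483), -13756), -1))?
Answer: Rational(-2091, 15274) ≈ -0.13690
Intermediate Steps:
Mul(Add(12197, -10106), Pow(Add(Add(3965, -5483), -13756), -1)) = Mul(2091, Pow(Add(-1518, -13756), -1)) = Mul(2091, Pow(-15274, -1)) = Mul(2091, Rational(-1, 15274)) = Rational(-2091, 15274)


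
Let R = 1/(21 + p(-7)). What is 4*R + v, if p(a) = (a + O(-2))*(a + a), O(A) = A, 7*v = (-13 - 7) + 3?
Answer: -353/147 ≈ -2.4014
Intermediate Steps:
v = -17/7 (v = ((-13 - 7) + 3)/7 = (-20 + 3)/7 = (1/7)*(-17) = -17/7 ≈ -2.4286)
p(a) = 2*a*(-2 + a) (p(a) = (a - 2)*(a + a) = (-2 + a)*(2*a) = 2*a*(-2 + a))
R = 1/147 (R = 1/(21 + 2*(-7)*(-2 - 7)) = 1/(21 + 2*(-7)*(-9)) = 1/(21 + 126) = 1/147 ≈ 0.0068027)
4*R + v = 4*(1/147) - 17/7 = 4/147 - 17/7 = -353/147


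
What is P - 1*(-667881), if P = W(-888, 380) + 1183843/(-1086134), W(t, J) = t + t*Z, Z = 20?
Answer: 705152851379/1086134 ≈ 6.4923e+5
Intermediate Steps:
W(t, J) = 21*t (W(t, J) = t + t*20 = t + 20*t = 21*t)
P = -20255410675/1086134 (P = 21*(-888) + 1183843/(-1086134) = -18648 + 1183843*(-1/1086134) = -18648 - 1183843/1086134 = -20255410675/1086134 ≈ -18649.)
P - 1*(-667881) = -20255410675/1086134 - 1*(-667881) = -20255410675/1086134 + 667881 = 705152851379/1086134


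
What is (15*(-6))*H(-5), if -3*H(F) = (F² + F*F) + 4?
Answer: 1620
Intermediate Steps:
H(F) = -4/3 - 2*F²/3 (H(F) = -((F² + F*F) + 4)/3 = -((F² + F²) + 4)/3 = -(2*F² + 4)/3 = -(4 + 2*F²)/3 = -4/3 - 2*F²/3)
(15*(-6))*H(-5) = (15*(-6))*(-4/3 - ⅔*(-5)²) = -90*(-4/3 - ⅔*25) = -90*(-4/3 - 50/3) = -90*(-18) = 1620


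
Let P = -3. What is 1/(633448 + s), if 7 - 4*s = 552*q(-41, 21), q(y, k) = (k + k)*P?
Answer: 4/2603351 ≈ 1.5365e-6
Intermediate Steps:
q(y, k) = -6*k (q(y, k) = (k + k)*(-3) = (2*k)*(-3) = -6*k)
s = 69559/4 (s = 7/4 - 138*(-6*21) = 7/4 - 138*(-126) = 7/4 - 1/4*(-69552) = 7/4 + 17388 = 69559/4 ≈ 17390.)
1/(633448 + s) = 1/(633448 + 69559/4) = 1/(2603351/4) = 4/2603351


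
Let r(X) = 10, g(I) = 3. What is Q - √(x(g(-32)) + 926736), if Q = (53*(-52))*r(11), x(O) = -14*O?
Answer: -27560 - 393*√6 ≈ -28523.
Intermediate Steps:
Q = -27560 (Q = (53*(-52))*10 = -2756*10 = -27560)
Q - √(x(g(-32)) + 926736) = -27560 - √(-14*3 + 926736) = -27560 - √(-42 + 926736) = -27560 - √926694 = -27560 - 393*√6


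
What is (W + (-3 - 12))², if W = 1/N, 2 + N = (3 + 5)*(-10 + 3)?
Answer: 758641/3364 ≈ 225.52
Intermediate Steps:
N = -58 (N = -2 + (3 + 5)*(-10 + 3) = -2 + 8*(-7) = -2 - 56 = -58)
W = -1/58 (W = 1/(-58) = -1/58 ≈ -0.017241)
(W + (-3 - 12))² = (-1/58 + (-3 - 12))² = (-1/58 - 15)² = (-871/58)² = 758641/3364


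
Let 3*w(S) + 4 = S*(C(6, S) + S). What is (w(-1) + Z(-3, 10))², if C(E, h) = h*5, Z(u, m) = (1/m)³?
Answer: 4012009/9000000 ≈ 0.44578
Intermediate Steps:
Z(u, m) = m⁻³
C(E, h) = 5*h
w(S) = -4/3 + 2*S² (w(S) = -4/3 + (S*(5*S + S))/3 = -4/3 + (S*(6*S))/3 = -4/3 + (6*S²)/3 = -4/3 + 2*S²)
(w(-1) + Z(-3, 10))² = ((-4/3 + 2*(-1)²) + 10⁻³)² = ((-4/3 + 2*1) + 1/1000)² = ((-4/3 + 2) + 1/1000)² = (⅔ + 1/1000)² = (2003/3000)² = 4012009/9000000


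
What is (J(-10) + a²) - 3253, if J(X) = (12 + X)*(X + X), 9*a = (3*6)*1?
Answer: -3289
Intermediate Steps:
a = 2 (a = ((3*6)*1)/9 = (18*1)/9 = (⅑)*18 = 2)
J(X) = 2*X*(12 + X) (J(X) = (12 + X)*(2*X) = 2*X*(12 + X))
(J(-10) + a²) - 3253 = (2*(-10)*(12 - 10) + 2²) - 3253 = (2*(-10)*2 + 4) - 3253 = (-40 + 4) - 3253 = -36 - 3253 = -3289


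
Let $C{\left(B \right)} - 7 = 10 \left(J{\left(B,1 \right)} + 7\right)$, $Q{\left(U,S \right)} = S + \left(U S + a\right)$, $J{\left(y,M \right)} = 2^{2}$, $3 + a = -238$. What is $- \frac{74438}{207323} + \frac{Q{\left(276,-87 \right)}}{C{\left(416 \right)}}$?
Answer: $- \frac{5054951066}{24256791} \approx -208.39$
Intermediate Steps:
$a = -241$ ($a = -3 - 238 = -241$)
$J{\left(y,M \right)} = 4$
$Q{\left(U,S \right)} = -241 + S + S U$ ($Q{\left(U,S \right)} = S + \left(U S - 241\right) = S + \left(S U - 241\right) = S + \left(-241 + S U\right) = -241 + S + S U$)
$C{\left(B \right)} = 117$ ($C{\left(B \right)} = 7 + 10 \left(4 + 7\right) = 7 + 10 \cdot 11 = 7 + 110 = 117$)
$- \frac{74438}{207323} + \frac{Q{\left(276,-87 \right)}}{C{\left(416 \right)}} = - \frac{74438}{207323} + \frac{-241 - 87 - 24012}{117} = \left(-74438\right) \frac{1}{207323} + \left(-241 - 87 - 24012\right) \frac{1}{117} = - \frac{74438}{207323} - \frac{24340}{117} = - \frac{5054951066}{24256791}$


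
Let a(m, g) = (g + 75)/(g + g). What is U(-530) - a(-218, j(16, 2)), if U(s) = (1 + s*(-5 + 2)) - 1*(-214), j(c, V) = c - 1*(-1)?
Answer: 30639/17 ≈ 1802.3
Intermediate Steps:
j(c, V) = 1 + c (j(c, V) = c + 1 = 1 + c)
a(m, g) = (75 + g)/(2*g) (a(m, g) = (75 + g)/((2*g)) = (75 + g)*(1/(2*g)) = (75 + g)/(2*g))
U(s) = 215 - 3*s (U(s) = (1 + s*(-3)) + 214 = (1 - 3*s) + 214 = 215 - 3*s)
U(-530) - a(-218, j(16, 2)) = (215 - 3*(-530)) - (75 + (1 + 16))/(2*(1 + 16)) = (215 + 1590) - (75 + 17)/(2*17) = 1805 - 92/(2*17) = 1805 - 1*46/17 = 1805 - 46/17 = 30639/17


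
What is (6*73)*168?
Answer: 73584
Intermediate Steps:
(6*73)*168 = 438*168 = 73584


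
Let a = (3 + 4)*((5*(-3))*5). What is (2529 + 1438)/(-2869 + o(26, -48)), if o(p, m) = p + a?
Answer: -3967/3368 ≈ -1.1779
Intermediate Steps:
a = -525 (a = 7*(-15*5) = 7*(-75) = -525)
o(p, m) = -525 + p (o(p, m) = p - 525 = -525 + p)
(2529 + 1438)/(-2869 + o(26, -48)) = (2529 + 1438)/(-2869 + (-525 + 26)) = 3967/(-2869 - 499) = 3967/(-3368) = 3967*(-1/3368) = -3967/3368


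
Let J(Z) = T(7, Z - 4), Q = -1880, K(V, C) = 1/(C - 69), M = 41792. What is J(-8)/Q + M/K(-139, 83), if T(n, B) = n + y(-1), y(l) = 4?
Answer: 1099965429/1880 ≈ 5.8509e+5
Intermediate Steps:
K(V, C) = 1/(-69 + C)
T(n, B) = 4 + n (T(n, B) = n + 4 = 4 + n)
J(Z) = 11 (J(Z) = 4 + 7 = 11)
J(-8)/Q + M/K(-139, 83) = 11/(-1880) + 41792/(1/(-69 + 83)) = 11*(-1/1880) + 41792/(1/14) = -11/1880 + 41792/(1/14) = -11/1880 + 41792*14 = -11/1880 + 585088 = 1099965429/1880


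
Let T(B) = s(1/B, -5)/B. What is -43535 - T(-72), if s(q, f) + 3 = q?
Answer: -225685657/5184 ≈ -43535.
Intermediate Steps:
s(q, f) = -3 + q
T(B) = (-3 + 1/B)/B
-43535 - T(-72) = -43535 - (1 - 3*(-72))/(-72)**2 = -43535 - (1 + 216)/5184 = -43535 - 217/5184 = -225685657/5184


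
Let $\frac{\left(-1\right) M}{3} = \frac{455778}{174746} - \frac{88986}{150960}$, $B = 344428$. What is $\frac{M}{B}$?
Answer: $- \frac{13313574831}{757157684323040} \approx -1.7584 \cdot 10^{-5}$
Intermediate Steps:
$M = - \frac{13313574831}{2198304680}$ ($M = - 3 \left(\frac{455778}{174746} - \frac{88986}{150960}\right) = - 3 \left(455778 \cdot \frac{1}{174746} - \frac{14831}{25160}\right) = - 3 \left(\frac{227889}{87373} - \frac{14831}{25160}\right) = \left(-3\right) \frac{4437858277}{2198304680} = - \frac{13313574831}{2198304680} \approx -6.0563$)
$\frac{M}{B} = - \frac{13313574831}{2198304680 \cdot 344428} = \left(- \frac{13313574831}{2198304680}\right) \frac{1}{344428} = - \frac{13313574831}{757157684323040}$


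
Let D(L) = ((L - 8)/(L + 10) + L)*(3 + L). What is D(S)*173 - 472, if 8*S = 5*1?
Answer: -2803479/5440 ≈ -515.35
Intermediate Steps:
S = 5/8 (S = (5*1)/8 = (⅛)*5 = 5/8 ≈ 0.62500)
D(L) = (3 + L)*(L + (-8 + L)/(10 + L)) (D(L) = ((-8 + L)/(10 + L) + L)*(3 + L) = (L + (-8 + L)/(10 + L))*(3 + L) = (3 + L)*(L + (-8 + L)/(10 + L)))
D(S)*173 - 472 = ((-24 + (5/8)³ + 14*(5/8)² + 25*(5/8))/(10 + 5/8))*173 - 472 = ((-24 + 125/512 + 14*(25/64) + 125/8)/(85/8))*173 - 472 = (8*(-24 + 125/512 + 175/32 + 125/8)/85)*173 - 472 = ((8/85)*(-1363/512))*173 - 472 = -1363/5440*173 - 472 = -235799/5440 - 472 = -2803479/5440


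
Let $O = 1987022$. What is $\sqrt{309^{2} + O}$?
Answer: $\sqrt{2082503} \approx 1443.1$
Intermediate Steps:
$\sqrt{309^{2} + O} = \sqrt{309^{2} + 1987022} = \sqrt{95481 + 1987022} = \sqrt{2082503}$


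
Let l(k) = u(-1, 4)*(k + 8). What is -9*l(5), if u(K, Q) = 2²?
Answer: -468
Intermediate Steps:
u(K, Q) = 4
l(k) = 32 + 4*k (l(k) = 4*(k + 8) = 4*(8 + k) = 32 + 4*k)
-9*l(5) = -9*(32 + 4*5) = -9*(32 + 20) = -9*52 = -468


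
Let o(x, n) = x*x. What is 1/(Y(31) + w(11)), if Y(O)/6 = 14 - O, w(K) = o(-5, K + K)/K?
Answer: -11/1097 ≈ -0.010027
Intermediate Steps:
o(x, n) = x**2
w(K) = 25/K (w(K) = (-5)**2/K = 25/K)
Y(O) = 84 - 6*O (Y(O) = 6*(14 - O) = 84 - 6*O)
1/(Y(31) + w(11)) = 1/((84 - 6*31) + 25/11) = 1/((84 - 186) + 25*(1/11)) = 1/(-102 + 25/11) = 1/(-1097/11) = -11/1097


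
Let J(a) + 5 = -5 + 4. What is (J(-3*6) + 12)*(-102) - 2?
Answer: -614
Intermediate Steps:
J(a) = -6 (J(a) = -5 + (-5 + 4) = -5 - 1 = -6)
(J(-3*6) + 12)*(-102) - 2 = (-6 + 12)*(-102) - 2 = 6*(-102) - 2 = -612 - 2 = -614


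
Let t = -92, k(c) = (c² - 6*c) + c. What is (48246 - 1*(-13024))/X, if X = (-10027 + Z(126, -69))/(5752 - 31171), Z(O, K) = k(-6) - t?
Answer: 1557422130/9869 ≈ 1.5781e+5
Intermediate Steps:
k(c) = c² - 5*c
Z(O, K) = 158 (Z(O, K) = -6*(-5 - 6) - 1*(-92) = -6*(-11) + 92 = 66 + 92 = 158)
X = 9869/25419 (X = (-10027 + 158)/(5752 - 31171) = -9869/(-25419) = -9869*(-1/25419) = 9869/25419 ≈ 0.38825)
(48246 - 1*(-13024))/X = (48246 - 1*(-13024))/(9869/25419) = (48246 + 13024)*(25419/9869) = 61270*(25419/9869) = 1557422130/9869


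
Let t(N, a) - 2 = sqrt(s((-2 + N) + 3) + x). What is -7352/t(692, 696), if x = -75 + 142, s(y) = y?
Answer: 3676/189 - 3676*sqrt(190)/189 ≈ -248.65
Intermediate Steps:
x = 67
t(N, a) = 2 + sqrt(68 + N) (t(N, a) = 2 + sqrt(((-2 + N) + 3) + 67) = 2 + sqrt((1 + N) + 67) = 2 + sqrt(68 + N))
-7352/t(692, 696) = -7352/(2 + sqrt(68 + 692)) = -7352/(2 + sqrt(760)) = -7352/(2 + 2*sqrt(190))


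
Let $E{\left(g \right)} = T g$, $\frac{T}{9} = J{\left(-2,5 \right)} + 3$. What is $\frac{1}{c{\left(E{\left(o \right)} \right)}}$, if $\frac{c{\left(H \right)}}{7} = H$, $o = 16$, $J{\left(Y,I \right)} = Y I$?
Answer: $- \frac{1}{7056} \approx -0.00014172$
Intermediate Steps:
$J{\left(Y,I \right)} = I Y$
$T = -63$ ($T = 9 \left(5 \left(-2\right) + 3\right) = 9 \left(-10 + 3\right) = 9 \left(-7\right) = -63$)
$E{\left(g \right)} = - 63 g$
$c{\left(H \right)} = 7 H$
$\frac{1}{c{\left(E{\left(o \right)} \right)}} = \frac{1}{7 \left(\left(-63\right) 16\right)} = \frac{1}{7 \left(-1008\right)} = \frac{1}{-7056} = - \frac{1}{7056}$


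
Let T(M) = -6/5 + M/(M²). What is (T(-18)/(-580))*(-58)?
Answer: -113/900 ≈ -0.12556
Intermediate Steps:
T(M) = -6/5 + 1/M (T(M) = -6*⅕ + M/M² = -6/5 + 1/M)
(T(-18)/(-580))*(-58) = ((-6/5 + 1/(-18))/(-580))*(-58) = ((-6/5 - 1/18)*(-1/580))*(-58) = -113/90*(-1/580)*(-58) = (113/52200)*(-58) = -113/900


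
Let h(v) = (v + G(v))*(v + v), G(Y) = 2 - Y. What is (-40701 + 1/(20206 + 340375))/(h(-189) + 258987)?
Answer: -14676007280/93113192211 ≈ -0.15761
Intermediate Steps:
h(v) = 4*v (h(v) = (v + (2 - v))*(v + v) = 2*(2*v) = 4*v)
(-40701 + 1/(20206 + 340375))/(h(-189) + 258987) = (-40701 + 1/(20206 + 340375))/(4*(-189) + 258987) = (-40701 + 1/360581)/(-756 + 258987) = (-40701 + 1/360581)/258231 = -14676007280/360581*1/258231 = -14676007280/93113192211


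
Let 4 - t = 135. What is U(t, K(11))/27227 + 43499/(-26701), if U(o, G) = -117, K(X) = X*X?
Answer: -1187471290/726988127 ≈ -1.6334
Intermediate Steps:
t = -131 (t = 4 - 1*135 = 4 - 135 = -131)
K(X) = X²
U(t, K(11))/27227 + 43499/(-26701) = -117/27227 + 43499/(-26701) = -117*1/27227 + 43499*(-1/26701) = -117/27227 - 43499/26701 = -1187471290/726988127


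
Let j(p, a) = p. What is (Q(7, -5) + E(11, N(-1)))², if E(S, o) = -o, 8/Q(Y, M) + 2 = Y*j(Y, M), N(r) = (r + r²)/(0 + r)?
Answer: 64/2209 ≈ 0.028972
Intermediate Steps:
N(r) = (r + r²)/r
Q(Y, M) = 8/(-2 + Y²) (Q(Y, M) = 8/(-2 + Y*Y) = 8/(-2 + Y²))
(Q(7, -5) + E(11, N(-1)))² = (8/(-2 + 7²) - (1 - 1))² = (8/(-2 + 49) - 1*0)² = (8/47 + 0)² = (8/47)² = 64/2209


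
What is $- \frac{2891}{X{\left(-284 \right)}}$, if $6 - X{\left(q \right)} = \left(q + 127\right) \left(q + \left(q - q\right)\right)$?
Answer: $\frac{2891}{44582} \approx 0.064847$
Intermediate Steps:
$X{\left(q \right)} = 6 - q \left(127 + q\right)$ ($X{\left(q \right)} = 6 - \left(q + 127\right) \left(q + \left(q - q\right)\right) = 6 - \left(127 + q\right) \left(q + 0\right) = 6 - \left(127 + q\right) q = 6 - q \left(127 + q\right)$)
$- \frac{2891}{X{\left(-284 \right)}} = - \frac{2891}{6 - \left(-284\right)^{2} - -36068} = - \frac{2891}{6 - 80656 + 36068} = - \frac{2891}{-44582} = \left(-2891\right) \left(- \frac{1}{44582}\right) = \frac{2891}{44582}$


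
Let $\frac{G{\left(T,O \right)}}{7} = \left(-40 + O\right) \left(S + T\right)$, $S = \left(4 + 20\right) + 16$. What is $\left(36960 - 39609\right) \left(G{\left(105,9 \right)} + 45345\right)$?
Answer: $-36768120$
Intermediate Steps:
$S = 40$ ($S = 24 + 16 = 40$)
$G{\left(T,O \right)} = 7 \left(-40 + O\right) \left(40 + T\right)$
$\left(36960 - 39609\right) \left(G{\left(105,9 \right)} + 45345\right) = \left(36960 - 39609\right) \left(\left(-11200 - 29400 + 280 \cdot 9 + 7 \cdot 9 \cdot 105\right) + 45345\right) = - 2649 \left(\left(-11200 - 29400 + 2520 + 6615\right) + 45345\right) = - 2649 \left(-31465 + 45345\right) = \left(-2649\right) 13880 = -36768120$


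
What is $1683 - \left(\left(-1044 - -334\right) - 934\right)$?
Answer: $3327$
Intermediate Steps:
$1683 - \left(\left(-1044 - -334\right) - 934\right) = 1683 - \left(\left(-1044 + 334\right) - 934\right) = 1683 - \left(-710 - 934\right) = 1683 - -1644 = 1683 + 1644 = 3327$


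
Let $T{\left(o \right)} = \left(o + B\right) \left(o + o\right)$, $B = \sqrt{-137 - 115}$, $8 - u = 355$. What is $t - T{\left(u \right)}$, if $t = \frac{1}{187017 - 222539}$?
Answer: $- \frac{8554336997}{35522} + 4164 i \sqrt{7} \approx -2.4082 \cdot 10^{5} + 11017.0 i$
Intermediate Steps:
$u = -347$ ($u = 8 - 355 = -347$)
$B = 6 i \sqrt{7}$ ($B = \sqrt{-252} = 6 i \sqrt{7} \approx 15.875 i$)
$t = - \frac{1}{35522}$ ($t = \frac{1}{-35522} = - \frac{1}{35522} \approx -2.8152 \cdot 10^{-5}$)
$T{\left(o \right)} = 2 o \left(o + 6 i \sqrt{7}\right)$ ($T{\left(o \right)} = \left(o + 6 i \sqrt{7}\right) \left(o + o\right) = \left(o + 6 i \sqrt{7}\right) 2 o = 2 o \left(o + 6 i \sqrt{7}\right)$)
$t - T{\left(u \right)} = - \frac{1}{35522} - 2 \left(-347\right) \left(-347 + 6 i \sqrt{7}\right) = - \frac{1}{35522} - \left(240818 - 4164 i \sqrt{7}\right) = - \frac{8554336997}{35522} + 4164 i \sqrt{7}$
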